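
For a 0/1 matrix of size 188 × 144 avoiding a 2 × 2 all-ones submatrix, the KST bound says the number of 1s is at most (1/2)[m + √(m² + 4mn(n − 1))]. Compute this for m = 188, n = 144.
z(188, 144; 2, 2) ≤ (1/2)[188 + √(188² + 4·188·144·143)] = (1/2)[188 + √15520528] = 2063.8051

Kővári–Sós–Turán: let r_1, ..., r_188 be the row sums and z = Σ r_i the total number of 1s. Each pair of columns can share at most one row with both entries 1 (else a 2×2 all-ones block appears), so Σ_i C(r_i, 2) ≤ C(144, 2) = 10296. By convexity Σ_i C(r_i, 2) ≥ 188·C(z/188, 2) = z(z − 188)/(2·188), giving z² − 188z − 188·144·143 ≤ 0 and hence z ≤ (1/2)[188 + √(35344 + 4·3871296)] = (1/2)[188 + √15520528] ≈ (1/2)(188 + 3939.6101) = 2063.8051.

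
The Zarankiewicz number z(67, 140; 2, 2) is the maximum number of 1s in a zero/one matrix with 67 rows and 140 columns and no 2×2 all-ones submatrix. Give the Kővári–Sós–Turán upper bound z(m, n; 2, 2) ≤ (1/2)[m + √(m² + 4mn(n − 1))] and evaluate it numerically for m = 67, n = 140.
z(67, 140; 2, 2) ≤ (1/2)[67 + √(67² + 4·67·140·139)] = (1/2)[67 + √5219769] = 1175.8407

Kővári–Sós–Turán: let r_1, ..., r_67 be the row sums and z = Σ r_i the total number of 1s. Each pair of columns can share at most one row with both entries 1 (else a 2×2 all-ones block appears), so Σ_i C(r_i, 2) ≤ C(140, 2) = 9730. By convexity Σ_i C(r_i, 2) ≥ 67·C(z/67, 2) = z(z − 67)/(2·67), giving z² − 67z − 67·140·139 ≤ 0 and hence z ≤ (1/2)[67 + √(4489 + 4·1303820)] = (1/2)[67 + √5219769] ≈ (1/2)(67 + 2284.6814) = 1175.8407.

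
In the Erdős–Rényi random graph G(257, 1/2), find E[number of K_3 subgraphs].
E[# K_3] = C(257, 3) · (1/2)^C(3, 2) = 2796160 / 2^3 = 349520

For each 3-subset S of vertices (there are C(257, 3) = 2796160 such S), let X_S = 1 if S induces a K_3 (all C(3, 2) = 3 edges present). Then P(X_S = 1) = (1/2)^3 = 1/8. By linearity of expectation, E[# K_3] = C(257, 3) · (1/2)^3 = 2796160 / 8 = 349520.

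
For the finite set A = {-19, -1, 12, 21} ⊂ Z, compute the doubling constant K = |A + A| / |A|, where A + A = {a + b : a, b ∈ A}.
K = |A + A| / |A| = 10/4 = 5/2

Enumerate A + A = {a + b : a, b ∈ A}. With |A| = 4, there are |A|^2 = 16 ordered sum pairs; collecting distinct values, A + A = {-38, -20, -7, -2, 2, 11, 20, 24, 33, 42}, so |A + A| = 10. Thus K = 10/4 = 5/2. For comparison, the minimum possible |A + A| over all 4-element sets is 2·4 − 1 = 7 (so min K = 7/4), attained only by arithmetic progressions.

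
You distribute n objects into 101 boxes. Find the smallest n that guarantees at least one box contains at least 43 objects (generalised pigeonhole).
n = (43 − 1)·101 + 1 = 4243

By the generalised pigeonhole principle, to guarantee some box contains ≥ r objects we need more than (r − 1) · k objects total. Threshold: n = (r − 1) · k + 1. With r = 43 and k = 101: n = 42 · 101 + 1 = 4242 + 1 = 4243. For n = 4242 = 42 · 101, we can put exactly 42 objects in every box, avoiding 43 in any single one — so 4243 is tight.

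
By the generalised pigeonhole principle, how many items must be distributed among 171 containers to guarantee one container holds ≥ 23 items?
n = (23 − 1)·171 + 1 = 3763

By the generalised pigeonhole principle, to guarantee some box contains ≥ r objects we need more than (r − 1) · k objects total. Threshold: n = (r − 1) · k + 1. With r = 23 and k = 171: n = 22 · 171 + 1 = 3762 + 1 = 3763. For n = 3762 = 22 · 171, we can put exactly 22 objects in every box, avoiding 23 in any single one — so 3763 is tight.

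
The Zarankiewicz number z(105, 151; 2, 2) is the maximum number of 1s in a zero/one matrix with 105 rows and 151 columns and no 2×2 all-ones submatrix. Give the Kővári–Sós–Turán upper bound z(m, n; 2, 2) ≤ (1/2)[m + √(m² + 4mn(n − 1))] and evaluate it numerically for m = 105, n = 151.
z(105, 151; 2, 2) ≤ (1/2)[105 + √(105² + 4·105·151·150)] = (1/2)[105 + √9524025] = 1595.551

Kővári–Sós–Turán: let r_1, ..., r_105 be the row sums and z = Σ r_i the total number of 1s. Each pair of columns can share at most one row with both entries 1 (else a 2×2 all-ones block appears), so Σ_i C(r_i, 2) ≤ C(151, 2) = 11325. By convexity Σ_i C(r_i, 2) ≥ 105·C(z/105, 2) = z(z − 105)/(2·105), giving z² − 105z − 105·151·150 ≤ 0 and hence z ≤ (1/2)[105 + √(11025 + 4·2378250)] = (1/2)[105 + √9524025] ≈ (1/2)(105 + 3086.1019) = 1595.551.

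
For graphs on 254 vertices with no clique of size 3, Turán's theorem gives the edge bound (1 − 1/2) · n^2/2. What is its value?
Turán density bound = (1/2) · 254^2/2 = 16129

Turán's theorem: ex(n, K_{r+1}) is achieved by the complete r-partite Turán graph T(n, r) with parts as balanced as possible, and is at most (1 − 1/r) · n^2/2. For r = 2, n = 254: the density bound is (1/2) · 64516/2 = 16129. Since 2 ∣ 254, the Turán graph T(254, 2) has parts of equal size 127, and its edge count e(T(254, 2)) = 16129 attains the density bound exactly.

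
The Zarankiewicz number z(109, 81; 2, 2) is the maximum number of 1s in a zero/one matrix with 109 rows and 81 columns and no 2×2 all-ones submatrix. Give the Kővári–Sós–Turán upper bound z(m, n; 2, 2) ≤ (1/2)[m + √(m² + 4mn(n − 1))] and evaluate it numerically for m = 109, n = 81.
z(109, 81; 2, 2) ≤ (1/2)[109 + √(109² + 4·109·81·80)] = (1/2)[109 + √2837161] = 896.6937

Kővári–Sós–Turán: let r_1, ..., r_109 be the row sums and z = Σ r_i the total number of 1s. Each pair of columns can share at most one row with both entries 1 (else a 2×2 all-ones block appears), so Σ_i C(r_i, 2) ≤ C(81, 2) = 3240. By convexity Σ_i C(r_i, 2) ≥ 109·C(z/109, 2) = z(z − 109)/(2·109), giving z² − 109z − 109·81·80 ≤ 0 and hence z ≤ (1/2)[109 + √(11881 + 4·706320)] = (1/2)[109 + √2837161] ≈ (1/2)(109 + 1684.3874) = 896.6937.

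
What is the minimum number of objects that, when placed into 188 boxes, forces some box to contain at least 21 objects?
n = (21 − 1)·188 + 1 = 3761

By the generalised pigeonhole principle, to guarantee some box contains ≥ r objects we need more than (r − 1) · k objects total. Threshold: n = (r − 1) · k + 1. With r = 21 and k = 188: n = 20 · 188 + 1 = 3760 + 1 = 3761. For n = 3760 = 20 · 188, we can put exactly 20 objects in every box, avoiding 21 in any single one — so 3761 is tight.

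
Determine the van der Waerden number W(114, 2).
W(114, 2) = 114 + 1 = 115

A 2-term AP is any pair of integers, so a monochromatic 2-AP exists iff some colour is used at least twice. With 114 colours, the colouring i ↦ i on {1, ..., 114} uses each colour once, avoiding any monochromatic pair, so W(114, 2) > 114. For {1, ..., 115}, pigeonhole forces two integers of the same colour, which form a monochromatic 2-AP. Hence W(114, 2) = 115.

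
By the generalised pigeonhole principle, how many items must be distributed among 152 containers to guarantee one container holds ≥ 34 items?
n = (34 − 1)·152 + 1 = 5017

By the generalised pigeonhole principle, to guarantee some box contains ≥ r objects we need more than (r − 1) · k objects total. Threshold: n = (r − 1) · k + 1. With r = 34 and k = 152: n = 33 · 152 + 1 = 5016 + 1 = 5017. For n = 5016 = 33 · 152, we can put exactly 33 objects in every box, avoiding 34 in any single one — so 5017 is tight.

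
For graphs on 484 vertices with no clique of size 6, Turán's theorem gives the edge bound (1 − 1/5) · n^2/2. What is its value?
Turán density bound = (4/5) · 484^2/2 = 468512/5 ≈ 93702.4

Turán's theorem: ex(n, K_{r+1}) is achieved by the complete r-partite Turán graph T(n, r) with parts as balanced as possible, and is at most (1 − 1/r) · n^2/2. For r = 5, n = 484: the density bound is (4/5) · 234256/2 = 468512/5 ≈ 93702.4. The integer-valued extremum is e(T(484, 5)) = 93702, which is strictly less than the density bound 468512/5 since 5 ∤ 484 (the parts of T(484, 5) cannot all be equal).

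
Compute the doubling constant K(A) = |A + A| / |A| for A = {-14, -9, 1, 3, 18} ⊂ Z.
K = |A + A| / |A| = 14/5

Enumerate A + A = {a + b : a, b ∈ A}. With |A| = 5, there are |A|^2 = 25 ordered sum pairs; collecting distinct values, A + A = {-28, -23, -18, -13, -11, -8, -6, 2, 4, 6, 9, 19, 21, 36}, so |A + A| = 14. Thus K = 14/5. For comparison, the minimum possible |A + A| over all 5-element sets is 2·5 − 1 = 9 (so min K = 9/5), attained only by arithmetic progressions.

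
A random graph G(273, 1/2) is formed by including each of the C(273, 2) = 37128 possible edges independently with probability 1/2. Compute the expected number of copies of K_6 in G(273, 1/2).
E[# K_6] = C(273, 6) · (1/2)^C(6, 2) = 544025408472 / 2^15 = 68003176059/4096 ≈ 16602337.905029

For each 6-subset S of vertices (there are C(273, 6) = 544025408472 such S), let X_S = 1 if S induces a K_6 (all C(6, 2) = 15 edges present). Then P(X_S = 1) = (1/2)^15 = 1/32768. By linearity of expectation, E[# K_6] = C(273, 6) · (1/2)^15 = 544025408472 / 32768 = 68003176059/4096 ≈ 16602337.905029.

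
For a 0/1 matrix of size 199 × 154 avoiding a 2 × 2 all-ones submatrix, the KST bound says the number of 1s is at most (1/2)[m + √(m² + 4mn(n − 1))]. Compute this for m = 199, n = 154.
z(199, 154; 2, 2) ≤ (1/2)[199 + √(199² + 4·199·154·153)] = (1/2)[199 + √18794953] = 2267.1573

Kővári–Sós–Turán: let r_1, ..., r_199 be the row sums and z = Σ r_i the total number of 1s. Each pair of columns can share at most one row with both entries 1 (else a 2×2 all-ones block appears), so Σ_i C(r_i, 2) ≤ C(154, 2) = 11781. By convexity Σ_i C(r_i, 2) ≥ 199·C(z/199, 2) = z(z − 199)/(2·199), giving z² − 199z − 199·154·153 ≤ 0 and hence z ≤ (1/2)[199 + √(39601 + 4·4688838)] = (1/2)[199 + √18794953] ≈ (1/2)(199 + 4335.3146) = 2267.1573.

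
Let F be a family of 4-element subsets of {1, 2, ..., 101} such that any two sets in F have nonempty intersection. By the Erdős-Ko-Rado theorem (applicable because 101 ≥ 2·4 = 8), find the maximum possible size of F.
max |F| = C(100, 3) = 161700

The Erdős-Ko-Rado theorem states: for n ≥ 2k, an intersecting family of k-subsets of an n-element set has size at most C(n − 1, k − 1), with equality for 'star' families {A ⊆ [n] : |A| = k, i ∈ A} (fix an element i). For n = 101, k = 4: C(100, 3) = 161700.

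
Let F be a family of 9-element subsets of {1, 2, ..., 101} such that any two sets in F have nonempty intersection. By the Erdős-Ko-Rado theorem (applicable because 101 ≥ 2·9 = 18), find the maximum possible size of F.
max |F| = C(100, 8) = 186087894300

The Erdős-Ko-Rado theorem states: for n ≥ 2k, an intersecting family of k-subsets of an n-element set has size at most C(n − 1, k − 1), with equality for 'star' families {A ⊆ [n] : |A| = k, i ∈ A} (fix an element i). For n = 101, k = 9: C(100, 8) = 186087894300.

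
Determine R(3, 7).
R(3, 7) = 23

Lower bound: an explicit 2-colouring of K_{22} (typically a Paley-type or other structured construction) avoids a red K_3 and a blue K_7, showing R(3, 7) > 22.
Upper bound: the simple Erdős–Szekeres recurrence only gives R(3, 7) ≤ 25; the tight bound R(3, 7) ≤ 23 requires a sharper case analysis (or computer search) of 2-colourings of K_{23}.
Hence R(3, 7) = 23.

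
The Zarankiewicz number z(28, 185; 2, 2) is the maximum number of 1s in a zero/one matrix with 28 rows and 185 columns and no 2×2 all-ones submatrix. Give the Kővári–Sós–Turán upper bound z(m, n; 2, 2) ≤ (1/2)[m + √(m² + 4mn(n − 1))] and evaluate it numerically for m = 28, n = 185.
z(28, 185; 2, 2) ≤ (1/2)[28 + √(28² + 4·28·185·184)] = (1/2)[28 + √3813264] = 990.379

Kővári–Sós–Turán: let r_1, ..., r_28 be the row sums and z = Σ r_i the total number of 1s. Each pair of columns can share at most one row with both entries 1 (else a 2×2 all-ones block appears), so Σ_i C(r_i, 2) ≤ C(185, 2) = 17020. By convexity Σ_i C(r_i, 2) ≥ 28·C(z/28, 2) = z(z − 28)/(2·28), giving z² − 28z − 28·185·184 ≤ 0 and hence z ≤ (1/2)[28 + √(784 + 4·953120)] = (1/2)[28 + √3813264] ≈ (1/2)(28 + 1952.758) = 990.379.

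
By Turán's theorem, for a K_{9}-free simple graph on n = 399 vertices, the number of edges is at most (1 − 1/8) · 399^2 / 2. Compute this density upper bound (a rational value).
Turán density bound = (7/8) · 399^2/2 = 1114407/16 ≈ 69650.4375

Turán's theorem: ex(n, K_{r+1}) is achieved by the complete r-partite Turán graph T(n, r) with parts as balanced as possible, and is at most (1 − 1/r) · n^2/2. For r = 8, n = 399: the density bound is (7/8) · 159201/2 = 1114407/16 ≈ 69650.4375. The integer-valued extremum is e(T(399, 8)) = 69650, which is strictly less than the density bound 1114407/16 since 8 ∤ 399 (the parts of T(399, 8) cannot all be equal).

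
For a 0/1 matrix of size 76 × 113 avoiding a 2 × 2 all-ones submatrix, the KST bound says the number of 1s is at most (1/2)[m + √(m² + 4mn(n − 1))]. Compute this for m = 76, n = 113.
z(76, 113; 2, 2) ≤ (1/2)[76 + √(76² + 4·76·113·112)] = (1/2)[76 + √3853200] = 1019.4785

Kővári–Sós–Turán: let r_1, ..., r_76 be the row sums and z = Σ r_i the total number of 1s. Each pair of columns can share at most one row with both entries 1 (else a 2×2 all-ones block appears), so Σ_i C(r_i, 2) ≤ C(113, 2) = 6328. By convexity Σ_i C(r_i, 2) ≥ 76·C(z/76, 2) = z(z − 76)/(2·76), giving z² − 76z − 76·113·112 ≤ 0 and hence z ≤ (1/2)[76 + √(5776 + 4·961856)] = (1/2)[76 + √3853200] ≈ (1/2)(76 + 1962.957) = 1019.4785.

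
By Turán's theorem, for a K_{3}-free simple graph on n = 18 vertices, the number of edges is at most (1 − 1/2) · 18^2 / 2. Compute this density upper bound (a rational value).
Turán density bound = (1/2) · 18^2/2 = 81

Turán's theorem: ex(n, K_{r+1}) is achieved by the complete r-partite Turán graph T(n, r) with parts as balanced as possible, and is at most (1 − 1/r) · n^2/2. For r = 2, n = 18: the density bound is (1/2) · 324/2 = 81. Since 2 ∣ 18, the Turán graph T(18, 2) has parts of equal size 9, and its edge count e(T(18, 2)) = 81 attains the density bound exactly.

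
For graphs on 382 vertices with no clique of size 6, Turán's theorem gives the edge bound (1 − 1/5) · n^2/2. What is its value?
Turán density bound = (4/5) · 382^2/2 = 291848/5 ≈ 58369.6

Turán's theorem: ex(n, K_{r+1}) is achieved by the complete r-partite Turán graph T(n, r) with parts as balanced as possible, and is at most (1 − 1/r) · n^2/2. For r = 5, n = 382: the density bound is (4/5) · 145924/2 = 291848/5 ≈ 58369.6. The integer-valued extremum is e(T(382, 5)) = 58369, which is strictly less than the density bound 291848/5 since 5 ∤ 382 (the parts of T(382, 5) cannot all be equal).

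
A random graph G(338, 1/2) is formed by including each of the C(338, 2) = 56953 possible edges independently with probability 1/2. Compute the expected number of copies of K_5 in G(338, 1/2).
E[# K_5] = C(338, 5) · (1/2)^C(5, 2) = 35685838552 / 2^10 = 4460729819/128 = 34849451.7109375

For each 5-subset S of vertices (there are C(338, 5) = 35685838552 such S), let X_S = 1 if S induces a K_5 (all C(5, 2) = 10 edges present). Then P(X_S = 1) = (1/2)^10 = 1/1024. By linearity of expectation, E[# K_5] = C(338, 5) · (1/2)^10 = 35685838552 / 1024 = 4460729819/128 = 34849451.7109375.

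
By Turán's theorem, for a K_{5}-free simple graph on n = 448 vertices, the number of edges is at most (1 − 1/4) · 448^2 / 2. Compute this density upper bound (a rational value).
Turán density bound = (3/4) · 448^2/2 = 75264

Turán's theorem: ex(n, K_{r+1}) is achieved by the complete r-partite Turán graph T(n, r) with parts as balanced as possible, and is at most (1 − 1/r) · n^2/2. For r = 4, n = 448: the density bound is (3/4) · 200704/2 = 75264. Since 4 ∣ 448, the Turán graph T(448, 4) has parts of equal size 112, and its edge count e(T(448, 4)) = 75264 attains the density bound exactly.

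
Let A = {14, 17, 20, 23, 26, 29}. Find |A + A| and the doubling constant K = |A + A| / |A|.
K = |A + A| / |A| = 11/6

Enumerate A + A = {a + b : a, b ∈ A}. With |A| = 6, there are |A|^2 = 36 ordered sum pairs; collecting distinct values, A + A = {28, 31, 34, 37, 40, 43, 46, 49, 52, 55, 58}, so |A + A| = 11. Thus K = 11/6. Here |A + A| = 2|A| − 1 = 11, the minimum possible — so K = 11/6 is minimal, which holds iff A is an arithmetic progression.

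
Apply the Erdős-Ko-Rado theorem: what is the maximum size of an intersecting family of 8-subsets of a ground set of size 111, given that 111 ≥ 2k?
max |F| = C(110, 7) = 31821795720

Erdős-Ko-Rado (1961): when n ≥ 2k, max |F| = C(n−1, k−1). The bound is attained by the star {A : i ∈ A} for any fixed i ∈ [n]. Here C(111−1, 8−1) = C(110, 7) = 31821795720.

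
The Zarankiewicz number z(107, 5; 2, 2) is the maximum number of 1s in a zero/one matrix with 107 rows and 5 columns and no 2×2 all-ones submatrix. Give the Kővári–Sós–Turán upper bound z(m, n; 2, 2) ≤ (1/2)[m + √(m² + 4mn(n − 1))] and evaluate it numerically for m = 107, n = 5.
z(107, 5; 2, 2) ≤ (1/2)[107 + √(107² + 4·107·5·4)] = (1/2)[107 + √20009] = 124.2266

Kővári–Sós–Turán: let r_1, ..., r_107 be the row sums and z = Σ r_i the total number of 1s. Each pair of columns can share at most one row with both entries 1 (else a 2×2 all-ones block appears), so Σ_i C(r_i, 2) ≤ C(5, 2) = 10. By convexity Σ_i C(r_i, 2) ≥ 107·C(z/107, 2) = z(z − 107)/(2·107), giving z² − 107z − 107·5·4 ≤ 0 and hence z ≤ (1/2)[107 + √(11449 + 4·2140)] = (1/2)[107 + √20009] ≈ (1/2)(107 + 141.4532) = 124.2266.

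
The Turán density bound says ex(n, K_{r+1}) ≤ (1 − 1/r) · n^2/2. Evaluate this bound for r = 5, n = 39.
Turán density bound = (4/5) · 39^2/2 = 3042/5 ≈ 608.4

Turán's theorem: ex(n, K_{r+1}) is achieved by the complete r-partite Turán graph T(n, r) with parts as balanced as possible, and is at most (1 − 1/r) · n^2/2. For r = 5, n = 39: the density bound is (4/5) · 1521/2 = 3042/5 ≈ 608.4. The integer-valued extremum is e(T(39, 5)) = 608, which is strictly less than the density bound 3042/5 since 5 ∤ 39 (the parts of T(39, 5) cannot all be equal).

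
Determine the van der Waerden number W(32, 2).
W(32, 2) = 32 + 1 = 33

A 2-term AP is any pair of integers, so a monochromatic 2-AP exists iff some colour is used at least twice. With 32 colours, the colouring i ↦ i on {1, ..., 32} uses each colour once, avoiding any monochromatic pair, so W(32, 2) > 32. For {1, ..., 33}, pigeonhole forces two integers of the same colour, which form a monochromatic 2-AP. Hence W(32, 2) = 33.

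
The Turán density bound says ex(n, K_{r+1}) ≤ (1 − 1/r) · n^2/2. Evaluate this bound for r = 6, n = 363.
Turán density bound = (5/6) · 363^2/2 = 219615/4 ≈ 54903.75

Turán's theorem: ex(n, K_{r+1}) is achieved by the complete r-partite Turán graph T(n, r) with parts as balanced as possible, and is at most (1 − 1/r) · n^2/2. For r = 6, n = 363: the density bound is (5/6) · 131769/2 = 219615/4 ≈ 54903.75. The integer-valued extremum is e(T(363, 6)) = 54903, which is strictly less than the density bound 219615/4 since 6 ∤ 363 (the parts of T(363, 6) cannot all be equal).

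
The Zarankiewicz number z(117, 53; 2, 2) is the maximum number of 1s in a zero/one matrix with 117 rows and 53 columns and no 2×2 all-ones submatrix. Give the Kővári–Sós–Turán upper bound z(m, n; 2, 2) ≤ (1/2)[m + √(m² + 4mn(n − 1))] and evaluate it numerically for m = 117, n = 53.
z(117, 53; 2, 2) ≤ (1/2)[117 + √(117² + 4·117·53·52)] = (1/2)[117 + √1303497] = 629.354

Kővári–Sós–Turán: let r_1, ..., r_117 be the row sums and z = Σ r_i the total number of 1s. Each pair of columns can share at most one row with both entries 1 (else a 2×2 all-ones block appears), so Σ_i C(r_i, 2) ≤ C(53, 2) = 1378. By convexity Σ_i C(r_i, 2) ≥ 117·C(z/117, 2) = z(z − 117)/(2·117), giving z² − 117z − 117·53·52 ≤ 0 and hence z ≤ (1/2)[117 + √(13689 + 4·322452)] = (1/2)[117 + √1303497] ≈ (1/2)(117 + 1141.7079) = 629.354.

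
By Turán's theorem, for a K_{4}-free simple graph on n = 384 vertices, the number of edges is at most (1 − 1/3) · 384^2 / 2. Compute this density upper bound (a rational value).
Turán density bound = (2/3) · 384^2/2 = 49152

Turán's theorem: ex(n, K_{r+1}) is achieved by the complete r-partite Turán graph T(n, r) with parts as balanced as possible, and is at most (1 − 1/r) · n^2/2. For r = 3, n = 384: the density bound is (2/3) · 147456/2 = 49152. Since 3 ∣ 384, the Turán graph T(384, 3) has parts of equal size 128, and its edge count e(T(384, 3)) = 49152 attains the density bound exactly.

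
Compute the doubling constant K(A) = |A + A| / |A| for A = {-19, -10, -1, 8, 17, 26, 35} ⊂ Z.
K = |A + A| / |A| = 13/7

Enumerate A + A = {a + b : a, b ∈ A}. With |A| = 7, there are |A|^2 = 49 ordered sum pairs; collecting distinct values, A + A = {-38, -29, -20, -11, -2, 7, 16, 25, 34, 43, 52, 61, 70}, so |A + A| = 13. Thus K = 13/7. Here |A + A| = 2|A| − 1 = 13, the minimum possible — so K = 13/7 is minimal, which holds iff A is an arithmetic progression.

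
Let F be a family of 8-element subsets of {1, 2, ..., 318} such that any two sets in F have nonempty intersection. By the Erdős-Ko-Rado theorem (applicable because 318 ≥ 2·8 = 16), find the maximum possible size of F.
max |F| = C(317, 7) = 59705636264508

Erdős-Ko-Rado (1961): when n ≥ 2k, max |F| = C(n−1, k−1). The bound is attained by the star {A : i ∈ A} for any fixed i ∈ [n]. Here C(318−1, 8−1) = C(317, 7) = 59705636264508.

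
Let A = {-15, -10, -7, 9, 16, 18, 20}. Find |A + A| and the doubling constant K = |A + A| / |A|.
K = |A + A| / |A| = 27/7

Enumerate A + A = {a + b : a, b ∈ A}. With |A| = 7, there are |A|^2 = 49 ordered sum pairs; collecting distinct values, A + A = {-30, -25, -22, -20, -17, -14, -6, -1, 1, 2, 3, 5, 6, 8, 9, 10, 11, 13, 18, 25, 27, 29, 32, 34, 36, 38, 40}, so |A + A| = 27. Thus K = 27/7. For comparison, the minimum possible |A + A| over all 7-element sets is 2·7 − 1 = 13 (so min K = 13/7), attained only by arithmetic progressions.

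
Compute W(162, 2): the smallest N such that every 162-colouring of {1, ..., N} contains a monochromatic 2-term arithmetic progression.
W(162, 2) = 162 + 1 = 163

A 2-term AP is any pair of integers, so a monochromatic 2-AP exists iff some colour is used at least twice. With 162 colours, the colouring i ↦ i on {1, ..., 162} uses each colour once, avoiding any monochromatic pair, so W(162, 2) > 162. For {1, ..., 163}, pigeonhole forces two integers of the same colour, which form a monochromatic 2-AP. Hence W(162, 2) = 163.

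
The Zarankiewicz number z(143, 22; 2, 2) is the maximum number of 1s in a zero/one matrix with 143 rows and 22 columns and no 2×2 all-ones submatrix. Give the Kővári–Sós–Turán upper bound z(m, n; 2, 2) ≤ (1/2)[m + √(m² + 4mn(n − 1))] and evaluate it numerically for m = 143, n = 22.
z(143, 22; 2, 2) ≤ (1/2)[143 + √(143² + 4·143·22·21)] = (1/2)[143 + √284713] = 338.2925

Kővári–Sós–Turán: let r_1, ..., r_143 be the row sums and z = Σ r_i the total number of 1s. Each pair of columns can share at most one row with both entries 1 (else a 2×2 all-ones block appears), so Σ_i C(r_i, 2) ≤ C(22, 2) = 231. By convexity Σ_i C(r_i, 2) ≥ 143·C(z/143, 2) = z(z − 143)/(2·143), giving z² − 143z − 143·22·21 ≤ 0 and hence z ≤ (1/2)[143 + √(20449 + 4·66066)] = (1/2)[143 + √284713] ≈ (1/2)(143 + 533.585) = 338.2925.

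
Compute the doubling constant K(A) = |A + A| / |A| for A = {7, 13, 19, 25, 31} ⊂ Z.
K = |A + A| / |A| = 9/5

Enumerate A + A = {a + b : a, b ∈ A}. With |A| = 5, there are |A|^2 = 25 ordered sum pairs; collecting distinct values, A + A = {14, 20, 26, 32, 38, 44, 50, 56, 62}, so |A + A| = 9. Thus K = 9/5. Here |A + A| = 2|A| − 1 = 9, the minimum possible — so K = 9/5 is minimal, which holds iff A is an arithmetic progression.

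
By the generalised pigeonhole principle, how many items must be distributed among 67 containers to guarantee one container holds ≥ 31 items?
n = (31 − 1)·67 + 1 = 2011

By the generalised pigeonhole principle, to guarantee some box contains ≥ r objects we need more than (r − 1) · k objects total. Threshold: n = (r − 1) · k + 1. With r = 31 and k = 67: n = 30 · 67 + 1 = 2010 + 1 = 2011. For n = 2010 = 30 · 67, we can put exactly 30 objects in every box, avoiding 31 in any single one — so 2011 is tight.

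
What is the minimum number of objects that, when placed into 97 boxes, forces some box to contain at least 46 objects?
n = (46 − 1)·97 + 1 = 4366

By the generalised pigeonhole principle, to guarantee some box contains ≥ r objects we need more than (r − 1) · k objects total. Threshold: n = (r − 1) · k + 1. With r = 46 and k = 97: n = 45 · 97 + 1 = 4365 + 1 = 4366. For n = 4365 = 45 · 97, we can put exactly 45 objects in every box, avoiding 46 in any single one — so 4366 is tight.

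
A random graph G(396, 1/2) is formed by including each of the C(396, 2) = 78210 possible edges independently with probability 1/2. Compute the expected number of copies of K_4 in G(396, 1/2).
E[# K_4] = C(396, 4) · (1/2)^C(4, 2) = 1009182735 / 2^6 = 15768480.234375

For each 4-subset S of vertices (there are C(396, 4) = 1009182735 such S), let X_S = 1 if S induces a K_4 (all C(4, 2) = 6 edges present). Then P(X_S = 1) = (1/2)^6 = 1/64. By linearity of expectation, E[# K_4] = C(396, 4) · (1/2)^6 = 1009182735 / 64 = 15768480.234375.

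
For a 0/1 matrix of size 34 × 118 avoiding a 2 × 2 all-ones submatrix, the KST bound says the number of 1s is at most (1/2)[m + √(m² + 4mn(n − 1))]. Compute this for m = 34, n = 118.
z(34, 118; 2, 2) ≤ (1/2)[34 + √(34² + 4·34·118·117)] = (1/2)[34 + √1878772] = 702.3415

Kővári–Sós–Turán: let r_1, ..., r_34 be the row sums and z = Σ r_i the total number of 1s. Each pair of columns can share at most one row with both entries 1 (else a 2×2 all-ones block appears), so Σ_i C(r_i, 2) ≤ C(118, 2) = 6903. By convexity Σ_i C(r_i, 2) ≥ 34·C(z/34, 2) = z(z − 34)/(2·34), giving z² − 34z − 34·118·117 ≤ 0 and hence z ≤ (1/2)[34 + √(1156 + 4·469404)] = (1/2)[34 + √1878772] ≈ (1/2)(34 + 1370.683) = 702.3415.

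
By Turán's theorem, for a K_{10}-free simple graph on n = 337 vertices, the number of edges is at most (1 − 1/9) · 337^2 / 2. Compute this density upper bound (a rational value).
Turán density bound = (8/9) · 337^2/2 = 454276/9 ≈ 50475.1111

Turán's theorem: ex(n, K_{r+1}) is achieved by the complete r-partite Turán graph T(n, r) with parts as balanced as possible, and is at most (1 − 1/r) · n^2/2. For r = 9, n = 337: the density bound is (8/9) · 113569/2 = 454276/9 ≈ 50475.1111. The integer-valued extremum is e(T(337, 9)) = 50474, which is strictly less than the density bound 454276/9 since 9 ∤ 337 (the parts of T(337, 9) cannot all be equal).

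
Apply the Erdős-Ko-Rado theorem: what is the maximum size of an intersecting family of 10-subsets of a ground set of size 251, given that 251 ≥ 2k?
max |F| = C(250, 9) = 9087357513984750

Erdős-Ko-Rado (1961): when n ≥ 2k, max |F| = C(n−1, k−1). The bound is attained by the star {A : i ∈ A} for any fixed i ∈ [n]. Here C(251−1, 10−1) = C(250, 9) = 9087357513984750.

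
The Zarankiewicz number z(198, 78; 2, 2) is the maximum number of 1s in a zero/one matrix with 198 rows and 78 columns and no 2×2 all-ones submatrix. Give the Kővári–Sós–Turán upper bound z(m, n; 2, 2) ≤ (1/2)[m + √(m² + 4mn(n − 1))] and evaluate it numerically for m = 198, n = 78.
z(198, 78; 2, 2) ≤ (1/2)[198 + √(198² + 4·198·78·77)] = (1/2)[198 + √4795956] = 1193.9836

Kővári–Sós–Turán: let r_1, ..., r_198 be the row sums and z = Σ r_i the total number of 1s. Each pair of columns can share at most one row with both entries 1 (else a 2×2 all-ones block appears), so Σ_i C(r_i, 2) ≤ C(78, 2) = 3003. By convexity Σ_i C(r_i, 2) ≥ 198·C(z/198, 2) = z(z − 198)/(2·198), giving z² − 198z − 198·78·77 ≤ 0 and hence z ≤ (1/2)[198 + √(39204 + 4·1189188)] = (1/2)[198 + √4795956] ≈ (1/2)(198 + 2189.9671) = 1193.9836.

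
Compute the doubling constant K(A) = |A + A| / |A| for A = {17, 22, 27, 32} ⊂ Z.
K = |A + A| / |A| = 7/4

Enumerate A + A = {a + b : a, b ∈ A}. With |A| = 4, there are |A|^2 = 16 ordered sum pairs; collecting distinct values, A + A = {34, 39, 44, 49, 54, 59, 64}, so |A + A| = 7. Thus K = 7/4. Here |A + A| = 2|A| − 1 = 7, the minimum possible — so K = 7/4 is minimal, which holds iff A is an arithmetic progression.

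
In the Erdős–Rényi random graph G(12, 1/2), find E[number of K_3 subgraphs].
E[# K_3] = C(12, 3) · (1/2)^C(3, 2) = 220 / 2^3 = 55/2 = 27.5

For each 3-subset S of vertices (there are C(12, 3) = 220 such S), let X_S = 1 if S induces a K_3 (all C(3, 2) = 3 edges present). Then P(X_S = 1) = (1/2)^3 = 1/8. By linearity of expectation, E[# K_3] = C(12, 3) · (1/2)^3 = 220 / 8 = 55/2 = 27.5.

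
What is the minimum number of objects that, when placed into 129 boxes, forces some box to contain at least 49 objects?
n = (49 − 1)·129 + 1 = 6193

By the generalised pigeonhole principle, to guarantee some box contains ≥ r objects we need more than (r − 1) · k objects total. Threshold: n = (r − 1) · k + 1. With r = 49 and k = 129: n = 48 · 129 + 1 = 6192 + 1 = 6193. For n = 6192 = 48 · 129, we can put exactly 48 objects in every box, avoiding 49 in any single one — so 6193 is tight.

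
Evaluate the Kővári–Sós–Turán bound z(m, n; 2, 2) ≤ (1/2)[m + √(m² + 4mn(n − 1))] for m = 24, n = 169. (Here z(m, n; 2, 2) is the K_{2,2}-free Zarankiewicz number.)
z(24, 169; 2, 2) ≤ (1/2)[24 + √(24² + 4·24·169·168)] = (1/2)[24 + √2726208] = 837.5616

Kővári–Sós–Turán: let r_1, ..., r_24 be the row sums and z = Σ r_i the total number of 1s. Each pair of columns can share at most one row with both entries 1 (else a 2×2 all-ones block appears), so Σ_i C(r_i, 2) ≤ C(169, 2) = 14196. By convexity Σ_i C(r_i, 2) ≥ 24·C(z/24, 2) = z(z − 24)/(2·24), giving z² − 24z − 24·169·168 ≤ 0 and hence z ≤ (1/2)[24 + √(576 + 4·681408)] = (1/2)[24 + √2726208] ≈ (1/2)(24 + 1651.1233) = 837.5616.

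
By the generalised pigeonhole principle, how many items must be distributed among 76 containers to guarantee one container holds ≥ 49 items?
n = (49 − 1)·76 + 1 = 3649

By the generalised pigeonhole principle, to guarantee some box contains ≥ r objects we need more than (r − 1) · k objects total. Threshold: n = (r − 1) · k + 1. With r = 49 and k = 76: n = 48 · 76 + 1 = 3648 + 1 = 3649. For n = 3648 = 48 · 76, we can put exactly 48 objects in every box, avoiding 49 in any single one — so 3649 is tight.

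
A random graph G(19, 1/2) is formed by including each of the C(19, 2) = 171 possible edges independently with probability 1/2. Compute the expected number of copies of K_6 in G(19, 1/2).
E[# K_6] = C(19, 6) · (1/2)^C(6, 2) = 27132 / 2^15 = 6783/8192 ≈ 0.828003

For each 6-subset S of vertices (there are C(19, 6) = 27132 such S), let X_S = 1 if S induces a K_6 (all C(6, 2) = 15 edges present). Then P(X_S = 1) = (1/2)^15 = 1/32768. By linearity of expectation, E[# K_6] = C(19, 6) · (1/2)^15 = 27132 / 32768 = 6783/8192 ≈ 0.828003.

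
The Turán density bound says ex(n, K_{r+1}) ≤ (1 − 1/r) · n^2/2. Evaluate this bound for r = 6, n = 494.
Turán density bound = (5/6) · 494^2/2 = 305045/3 ≈ 101681.6667

Turán's theorem: ex(n, K_{r+1}) is achieved by the complete r-partite Turán graph T(n, r) with parts as balanced as possible, and is at most (1 − 1/r) · n^2/2. For r = 6, n = 494: the density bound is (5/6) · 244036/2 = 305045/3 ≈ 101681.6667. The integer-valued extremum is e(T(494, 6)) = 101681, which is strictly less than the density bound 305045/3 since 6 ∤ 494 (the parts of T(494, 6) cannot all be equal).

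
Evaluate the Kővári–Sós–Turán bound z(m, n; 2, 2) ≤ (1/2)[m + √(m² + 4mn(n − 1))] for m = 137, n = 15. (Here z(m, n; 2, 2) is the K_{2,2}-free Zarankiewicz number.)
z(137, 15; 2, 2) ≤ (1/2)[137 + √(137² + 4·137·15·14)] = (1/2)[137 + √133849] = 251.4269

Kővári–Sós–Turán: let r_1, ..., r_137 be the row sums and z = Σ r_i the total number of 1s. Each pair of columns can share at most one row with both entries 1 (else a 2×2 all-ones block appears), so Σ_i C(r_i, 2) ≤ C(15, 2) = 105. By convexity Σ_i C(r_i, 2) ≥ 137·C(z/137, 2) = z(z − 137)/(2·137), giving z² − 137z − 137·15·14 ≤ 0 and hence z ≤ (1/2)[137 + √(18769 + 4·28770)] = (1/2)[137 + √133849] ≈ (1/2)(137 + 365.8538) = 251.4269.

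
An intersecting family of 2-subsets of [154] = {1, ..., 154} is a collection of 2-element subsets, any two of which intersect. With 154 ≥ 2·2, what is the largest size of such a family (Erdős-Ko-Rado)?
max |F| = C(153, 1) = 153

Erdős-Ko-Rado (1961): when n ≥ 2k, max |F| = C(n−1, k−1). The bound is attained by the star {A : i ∈ A} for any fixed i ∈ [n]. Here C(154−1, 2−1) = C(153, 1) = 153.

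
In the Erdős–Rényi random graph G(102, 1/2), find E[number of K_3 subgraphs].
E[# K_3] = C(102, 3) · (1/2)^C(3, 2) = 171700 / 2^3 = 42925/2 = 21462.5

For each 3-subset S of vertices (there are C(102, 3) = 171700 such S), let X_S = 1 if S induces a K_3 (all C(3, 2) = 3 edges present). Then P(X_S = 1) = (1/2)^3 = 1/8. By linearity of expectation, E[# K_3] = C(102, 3) · (1/2)^3 = 171700 / 8 = 42925/2 = 21462.5.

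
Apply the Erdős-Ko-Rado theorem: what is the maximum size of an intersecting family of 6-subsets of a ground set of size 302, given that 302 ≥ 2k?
max |F| = C(301, 5) = 19913628735

The Erdős-Ko-Rado theorem states: for n ≥ 2k, an intersecting family of k-subsets of an n-element set has size at most C(n − 1, k − 1), with equality for 'star' families {A ⊆ [n] : |A| = k, i ∈ A} (fix an element i). For n = 302, k = 6: C(301, 5) = 19913628735.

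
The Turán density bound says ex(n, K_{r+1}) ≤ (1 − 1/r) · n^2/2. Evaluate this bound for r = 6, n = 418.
Turán density bound = (5/6) · 418^2/2 = 218405/3 ≈ 72801.6667

Turán's theorem: ex(n, K_{r+1}) is achieved by the complete r-partite Turán graph T(n, r) with parts as balanced as possible, and is at most (1 − 1/r) · n^2/2. For r = 6, n = 418: the density bound is (5/6) · 174724/2 = 218405/3 ≈ 72801.6667. The integer-valued extremum is e(T(418, 6)) = 72801, which is strictly less than the density bound 218405/3 since 6 ∤ 418 (the parts of T(418, 6) cannot all be equal).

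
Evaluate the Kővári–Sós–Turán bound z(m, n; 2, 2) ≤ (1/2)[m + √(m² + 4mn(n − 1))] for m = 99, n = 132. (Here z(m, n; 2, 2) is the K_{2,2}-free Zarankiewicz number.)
z(99, 132; 2, 2) ≤ (1/2)[99 + √(99² + 4·99·132·131)] = (1/2)[99 + √6857433] = 1358.835

Kővári–Sós–Turán: let r_1, ..., r_99 be the row sums and z = Σ r_i the total number of 1s. Each pair of columns can share at most one row with both entries 1 (else a 2×2 all-ones block appears), so Σ_i C(r_i, 2) ≤ C(132, 2) = 8646. By convexity Σ_i C(r_i, 2) ≥ 99·C(z/99, 2) = z(z − 99)/(2·99), giving z² − 99z − 99·132·131 ≤ 0 and hence z ≤ (1/2)[99 + √(9801 + 4·1711908)] = (1/2)[99 + √6857433] ≈ (1/2)(99 + 2618.6701) = 1358.835.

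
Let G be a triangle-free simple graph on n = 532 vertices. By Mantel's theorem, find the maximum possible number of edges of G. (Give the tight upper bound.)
ex(532, K_3) = ⌊532^2/4⌋ = 70756

Mantel (1907): a triangle-free graph on n vertices has at most ⌊n^2/4⌋ edges, with equality for the complete bipartite graph K_{⌊n/2⌋, ⌈n/2⌉}. For n = 532: ⌊532^2/4⌋ = ⌊283024/4⌋ = 70756. The extremal graph is K_{266, 266}, which has 266·266 = 70756 edges.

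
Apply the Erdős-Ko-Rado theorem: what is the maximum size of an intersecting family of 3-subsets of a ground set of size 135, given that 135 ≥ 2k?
max |F| = C(134, 2) = 8911

Erdős-Ko-Rado (1961): when n ≥ 2k, max |F| = C(n−1, k−1). The bound is attained by the star {A : i ∈ A} for any fixed i ∈ [n]. Here C(135−1, 3−1) = C(134, 2) = 8911.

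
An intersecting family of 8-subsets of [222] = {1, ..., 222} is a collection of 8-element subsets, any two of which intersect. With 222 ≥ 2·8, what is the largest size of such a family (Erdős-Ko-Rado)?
max |F| = C(221, 7) = 4641271471980

The Erdős-Ko-Rado theorem states: for n ≥ 2k, an intersecting family of k-subsets of an n-element set has size at most C(n − 1, k − 1), with equality for 'star' families {A ⊆ [n] : |A| = k, i ∈ A} (fix an element i). For n = 222, k = 8: C(221, 7) = 4641271471980.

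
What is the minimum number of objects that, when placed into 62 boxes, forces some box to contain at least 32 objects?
n = (32 − 1)·62 + 1 = 1923

By the generalised pigeonhole principle, to guarantee some box contains ≥ r objects we need more than (r − 1) · k objects total. Threshold: n = (r − 1) · k + 1. With r = 32 and k = 62: n = 31 · 62 + 1 = 1922 + 1 = 1923. For n = 1922 = 31 · 62, we can put exactly 31 objects in every box, avoiding 32 in any single one — so 1923 is tight.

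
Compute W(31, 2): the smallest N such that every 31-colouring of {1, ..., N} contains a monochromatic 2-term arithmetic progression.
W(31, 2) = 31 + 1 = 32

A 2-term AP is any pair of integers, so a monochromatic 2-AP exists iff some colour is used at least twice. With 31 colours, the colouring i ↦ i on {1, ..., 31} uses each colour once, avoiding any monochromatic pair, so W(31, 2) > 31. For {1, ..., 32}, pigeonhole forces two integers of the same colour, which form a monochromatic 2-AP. Hence W(31, 2) = 32.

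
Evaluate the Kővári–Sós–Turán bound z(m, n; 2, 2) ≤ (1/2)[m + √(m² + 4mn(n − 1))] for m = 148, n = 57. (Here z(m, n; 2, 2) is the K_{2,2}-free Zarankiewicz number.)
z(148, 57; 2, 2) ≤ (1/2)[148 + √(148² + 4·148·57·56)] = (1/2)[148 + √1911568] = 765.2973

Kővári–Sós–Turán: let r_1, ..., r_148 be the row sums and z = Σ r_i the total number of 1s. Each pair of columns can share at most one row with both entries 1 (else a 2×2 all-ones block appears), so Σ_i C(r_i, 2) ≤ C(57, 2) = 1596. By convexity Σ_i C(r_i, 2) ≥ 148·C(z/148, 2) = z(z − 148)/(2·148), giving z² − 148z − 148·57·56 ≤ 0 and hence z ≤ (1/2)[148 + √(21904 + 4·472416)] = (1/2)[148 + √1911568] ≈ (1/2)(148 + 1382.5947) = 765.2973.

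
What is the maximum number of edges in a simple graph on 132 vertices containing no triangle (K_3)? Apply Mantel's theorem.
ex(132, K_3) = ⌊132^2/4⌋ = 4356

Mantel (1907): a triangle-free graph on n vertices has at most ⌊n^2/4⌋ edges, with equality for the complete bipartite graph K_{⌊n/2⌋, ⌈n/2⌉}. For n = 132: ⌊132^2/4⌋ = ⌊17424/4⌋ = 4356. The extremal graph is K_{66, 66}, which has 66·66 = 4356 edges.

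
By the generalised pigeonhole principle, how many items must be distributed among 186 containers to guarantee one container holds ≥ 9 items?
n = (9 − 1)·186 + 1 = 1489

By the generalised pigeonhole principle, to guarantee some box contains ≥ r objects we need more than (r − 1) · k objects total. Threshold: n = (r − 1) · k + 1. With r = 9 and k = 186: n = 8 · 186 + 1 = 1488 + 1 = 1489. For n = 1488 = 8 · 186, we can put exactly 8 objects in every box, avoiding 9 in any single one — so 1489 is tight.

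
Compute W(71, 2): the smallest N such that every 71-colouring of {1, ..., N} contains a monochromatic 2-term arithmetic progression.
W(71, 2) = 71 + 1 = 72

A 2-term AP is any pair of integers, so a monochromatic 2-AP exists iff some colour is used at least twice. With 71 colours, the colouring i ↦ i on {1, ..., 71} uses each colour once, avoiding any monochromatic pair, so W(71, 2) > 71. For {1, ..., 72}, pigeonhole forces two integers of the same colour, which form a monochromatic 2-AP. Hence W(71, 2) = 72.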